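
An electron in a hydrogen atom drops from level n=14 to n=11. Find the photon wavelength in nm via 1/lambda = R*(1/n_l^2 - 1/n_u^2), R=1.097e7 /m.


1/lambda = R * (1/n_l^2 - 1/n_u^2)
= 1.097e7 * (1/11^2 - 1/14^2)
= 1.097e7 * (0.008264 - 0.005102)
= 1.097e7 * 0.003162
= 3.4692e+04 /m
lambda = 1 / 3.4692e+04 = 28825.2811 nm

28825.2811


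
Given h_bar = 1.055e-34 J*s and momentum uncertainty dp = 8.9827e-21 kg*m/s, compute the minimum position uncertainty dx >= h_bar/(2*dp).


dx = h_bar / (2 * dp)
= 1.055e-34 / (2 * 8.9827e-21)
= 1.055e-34 / 1.7965e-20
= 5.8724e-15 m

5.8724e-15


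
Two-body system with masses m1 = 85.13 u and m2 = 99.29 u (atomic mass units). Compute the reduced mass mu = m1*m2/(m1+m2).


mu = m1 * m2 / (m1 + m2)
= 85.13 * 99.29 / (85.13 + 99.29)
= 8452.5577 / 184.42
= 45.8332 u

45.8332


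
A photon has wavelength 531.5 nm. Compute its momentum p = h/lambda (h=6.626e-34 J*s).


p = h / lambda
= 6.626e-34 / (531.5e-9)
= 6.626e-34 / 5.3150e-07
= 1.2467e-27 kg*m/s

1.2467e-27


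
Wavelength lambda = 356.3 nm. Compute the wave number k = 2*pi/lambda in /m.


k = 2 * pi / lambda
= 6.2832 / (356.3e-9)
= 6.2832 / 3.5630e-07
= 1.7635e+07 /m

1.7635e+07


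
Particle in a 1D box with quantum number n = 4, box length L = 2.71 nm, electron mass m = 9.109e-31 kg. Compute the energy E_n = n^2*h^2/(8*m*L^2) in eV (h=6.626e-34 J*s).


E = n^2 * h^2 / (8 * m * L^2)
= 4^2 * (6.626e-34)^2 / (8 * 9.109e-31 * (2.71e-9)^2)
= 16 * 4.3904e-67 / (8 * 9.109e-31 * 7.3441e-18)
= 1.3126e-19 J
= 0.8193 eV

0.8193


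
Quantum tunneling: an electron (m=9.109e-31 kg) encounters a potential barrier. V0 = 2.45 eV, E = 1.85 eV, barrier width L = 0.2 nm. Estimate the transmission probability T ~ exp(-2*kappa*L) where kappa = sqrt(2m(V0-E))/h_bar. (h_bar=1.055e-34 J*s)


V0 - E = 0.6 eV = 9.6120e-20 J
kappa = sqrt(2 * m * (V0-E)) / h_bar
= sqrt(2 * 9.109e-31 * 9.6120e-20) / 1.055e-34
= 3.9665e+09 /m
2*kappa*L = 2 * 3.9665e+09 * 0.2e-9
= 1.5866
T = exp(-1.5866) = 2.046221e-01

2.046221e-01


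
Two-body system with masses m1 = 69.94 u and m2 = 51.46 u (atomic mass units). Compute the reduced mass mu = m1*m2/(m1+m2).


mu = m1 * m2 / (m1 + m2)
= 69.94 * 51.46 / (69.94 + 51.46)
= 3599.1124 / 121.4
= 29.6467 u

29.6467


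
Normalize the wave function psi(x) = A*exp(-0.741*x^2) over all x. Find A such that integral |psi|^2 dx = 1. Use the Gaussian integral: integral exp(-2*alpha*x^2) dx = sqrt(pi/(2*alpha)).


integral |psi|^2 dx = A^2 * sqrt(pi/(2*alpha)) = 1
A^2 = sqrt(2*alpha/pi)
= sqrt(2 * 0.741 / pi)
= 0.68683
A = sqrt(0.68683)
= 0.8288

0.8288


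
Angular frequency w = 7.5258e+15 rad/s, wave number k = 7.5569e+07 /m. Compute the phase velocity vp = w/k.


vp = w / k
= 7.5258e+15 / 7.5569e+07
= 9.9588e+07 m/s

9.9588e+07


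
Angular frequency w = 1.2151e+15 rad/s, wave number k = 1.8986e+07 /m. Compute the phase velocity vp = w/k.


vp = w / k
= 1.2151e+15 / 1.8986e+07
= 6.4000e+07 m/s

6.4000e+07


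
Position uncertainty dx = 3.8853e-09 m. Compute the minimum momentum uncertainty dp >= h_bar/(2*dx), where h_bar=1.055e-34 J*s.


dp = h_bar / (2 * dx)
= 1.055e-34 / (2 * 3.8853e-09)
= 1.055e-34 / 7.7706e-09
= 1.3577e-26 kg*m/s

1.3577e-26


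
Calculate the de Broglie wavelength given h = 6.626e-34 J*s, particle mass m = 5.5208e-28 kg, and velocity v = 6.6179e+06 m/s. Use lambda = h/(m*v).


lambda = h / (m * v)
= 6.626e-34 / (5.5208e-28 * 6.6179e+06)
= 6.626e-34 / 3.6536e-21
= 1.8135e-13 m

1.8135e-13


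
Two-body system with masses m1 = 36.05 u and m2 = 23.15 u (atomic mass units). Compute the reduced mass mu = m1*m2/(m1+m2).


mu = m1 * m2 / (m1 + m2)
= 36.05 * 23.15 / (36.05 + 23.15)
= 834.5575 / 59.2
= 14.0973 u

14.0973


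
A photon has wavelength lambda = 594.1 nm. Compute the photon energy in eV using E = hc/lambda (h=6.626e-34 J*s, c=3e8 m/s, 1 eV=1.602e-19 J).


E = hc / lambda
= (6.626e-34)(3e8) / (594.1e-9)
= 1.9878e-25 / 5.9410e-07
= 3.3459e-19 J
Converting to eV: 3.3459e-19 / 1.602e-19
= 2.0886 eV

2.0886


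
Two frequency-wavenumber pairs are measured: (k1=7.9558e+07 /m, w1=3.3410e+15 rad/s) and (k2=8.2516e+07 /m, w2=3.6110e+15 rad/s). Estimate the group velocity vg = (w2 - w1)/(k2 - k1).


vg = (w2 - w1) / (k2 - k1)
= (3.6110e+15 - 3.3410e+15) / (8.2516e+07 - 7.9558e+07)
= 2.7000e+14 / 2.9580e+06
= 9.1278e+07 m/s

9.1278e+07


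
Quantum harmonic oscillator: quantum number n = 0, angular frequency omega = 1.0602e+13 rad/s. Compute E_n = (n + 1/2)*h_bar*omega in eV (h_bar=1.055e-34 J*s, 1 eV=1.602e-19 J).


E = (n + 1/2) * h_bar * omega
= (0 + 0.5) * 1.055e-34 * 1.0602e+13
= 0.5 * 1.1185e-21
= 5.5926e-22 J
= 0.0035 eV

0.0035


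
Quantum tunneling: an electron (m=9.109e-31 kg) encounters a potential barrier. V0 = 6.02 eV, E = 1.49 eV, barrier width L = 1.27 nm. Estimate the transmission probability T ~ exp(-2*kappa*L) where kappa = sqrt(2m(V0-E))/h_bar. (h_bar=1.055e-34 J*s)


V0 - E = 4.53 eV = 7.2571e-19 J
kappa = sqrt(2 * m * (V0-E)) / h_bar
= sqrt(2 * 9.109e-31 * 7.2571e-19) / 1.055e-34
= 1.0899e+10 /m
2*kappa*L = 2 * 1.0899e+10 * 1.27e-9
= 27.6829
T = exp(-27.6829) = 9.494209e-13

9.494209e-13


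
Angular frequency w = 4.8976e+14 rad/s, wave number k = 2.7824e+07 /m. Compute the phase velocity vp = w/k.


vp = w / k
= 4.8976e+14 / 2.7824e+07
= 1.7602e+07 m/s

1.7602e+07


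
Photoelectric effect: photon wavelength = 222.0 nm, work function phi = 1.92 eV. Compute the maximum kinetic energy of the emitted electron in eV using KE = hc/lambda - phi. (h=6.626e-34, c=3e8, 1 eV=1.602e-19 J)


E_photon = hc / lambda
= (6.626e-34)(3e8) / (222.0e-9)
= 8.9541e-19 J
= 5.5893 eV
KE = E_photon - phi
= 5.5893 - 1.92
= 3.6693 eV

3.6693


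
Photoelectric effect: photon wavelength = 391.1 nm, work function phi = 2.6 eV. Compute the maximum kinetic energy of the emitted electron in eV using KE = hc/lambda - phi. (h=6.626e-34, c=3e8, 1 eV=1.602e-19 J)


E_photon = hc / lambda
= (6.626e-34)(3e8) / (391.1e-9)
= 5.0826e-19 J
= 3.1727 eV
KE = E_photon - phi
= 3.1727 - 2.6
= 0.5727 eV

0.5727


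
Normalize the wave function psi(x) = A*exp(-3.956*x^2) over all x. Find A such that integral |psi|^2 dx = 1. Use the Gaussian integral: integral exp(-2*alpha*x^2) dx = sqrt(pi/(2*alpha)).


integral |psi|^2 dx = A^2 * sqrt(pi/(2*alpha)) = 1
A^2 = sqrt(2*alpha/pi)
= sqrt(2 * 3.956 / pi)
= 1.586968
A = sqrt(1.586968)
= 1.2597

1.2597


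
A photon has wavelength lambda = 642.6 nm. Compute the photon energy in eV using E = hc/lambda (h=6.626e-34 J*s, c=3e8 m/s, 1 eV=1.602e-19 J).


E = hc / lambda
= (6.626e-34)(3e8) / (642.6e-9)
= 1.9878e-25 / 6.4260e-07
= 3.0934e-19 J
Converting to eV: 3.0934e-19 / 1.602e-19
= 1.9309 eV

1.9309


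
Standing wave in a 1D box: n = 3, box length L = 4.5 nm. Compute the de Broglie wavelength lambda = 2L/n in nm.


lambda = 2L / n
= 2 * 4.5 / 3
= 9.0 / 3
= 3.0 nm

3.0


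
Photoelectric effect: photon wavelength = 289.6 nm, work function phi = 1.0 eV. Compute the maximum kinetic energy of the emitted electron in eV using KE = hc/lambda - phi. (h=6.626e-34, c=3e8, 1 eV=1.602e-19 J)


E_photon = hc / lambda
= (6.626e-34)(3e8) / (289.6e-9)
= 6.8640e-19 J
= 4.2846 eV
KE = E_photon - phi
= 4.2846 - 1.0
= 3.2846 eV

3.2846


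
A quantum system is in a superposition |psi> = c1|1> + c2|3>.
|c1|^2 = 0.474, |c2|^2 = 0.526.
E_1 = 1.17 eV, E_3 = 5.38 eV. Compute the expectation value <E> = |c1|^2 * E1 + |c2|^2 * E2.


<E> = |c1|^2 * E1 + |c2|^2 * E2
= 0.474 * 1.17 + 0.526 * 5.38
= 0.5546 + 2.8299
= 3.3845 eV

3.3845


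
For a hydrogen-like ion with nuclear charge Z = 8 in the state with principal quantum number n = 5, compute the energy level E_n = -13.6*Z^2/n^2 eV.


E_n = -13.6 * Z^2 / n^2
= -13.6 * 8^2 / 5^2
= -13.6 * 64 / 25
= -34.816 eV

-34.816


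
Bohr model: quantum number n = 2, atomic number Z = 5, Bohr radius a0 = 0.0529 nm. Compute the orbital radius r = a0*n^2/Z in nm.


r = a0 * n^2 / Z
= 0.0529 * 2^2 / 5
= 0.0529 * 4 / 5
= 0.0423 nm

0.0423


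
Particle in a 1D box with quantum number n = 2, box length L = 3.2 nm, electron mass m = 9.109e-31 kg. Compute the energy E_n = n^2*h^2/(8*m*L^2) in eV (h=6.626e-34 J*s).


E = n^2 * h^2 / (8 * m * L^2)
= 2^2 * (6.626e-34)^2 / (8 * 9.109e-31 * (3.2e-9)^2)
= 4 * 4.3904e-67 / (8 * 9.109e-31 * 1.0240e-17)
= 2.3534e-20 J
= 0.1469 eV

0.1469


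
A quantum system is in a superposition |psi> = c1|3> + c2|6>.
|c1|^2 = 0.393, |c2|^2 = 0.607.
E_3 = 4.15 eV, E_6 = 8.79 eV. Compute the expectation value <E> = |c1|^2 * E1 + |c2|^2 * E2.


<E> = |c1|^2 * E1 + |c2|^2 * E2
= 0.393 * 4.15 + 0.607 * 8.79
= 1.631 + 5.3355
= 6.9665 eV

6.9665


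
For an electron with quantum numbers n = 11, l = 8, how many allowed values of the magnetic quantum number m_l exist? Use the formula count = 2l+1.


m_l ranges from -l to +l in integer steps
So m_l goes from -8 to +8
Count = 2l + 1 = 2*8 + 1
= 17

17


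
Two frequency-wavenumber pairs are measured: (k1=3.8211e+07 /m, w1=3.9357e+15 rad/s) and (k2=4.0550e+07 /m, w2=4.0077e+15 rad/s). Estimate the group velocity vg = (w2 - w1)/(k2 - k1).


vg = (w2 - w1) / (k2 - k1)
= (4.0077e+15 - 3.9357e+15) / (4.0550e+07 - 3.8211e+07)
= 7.2000e+13 / 2.3390e+06
= 3.0782e+07 m/s

3.0782e+07


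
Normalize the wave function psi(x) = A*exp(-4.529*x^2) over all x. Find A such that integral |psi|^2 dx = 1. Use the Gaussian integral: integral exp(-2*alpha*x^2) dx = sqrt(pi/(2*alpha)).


integral |psi|^2 dx = A^2 * sqrt(pi/(2*alpha)) = 1
A^2 = sqrt(2*alpha/pi)
= sqrt(2 * 4.529 / pi)
= 1.698014
A = sqrt(1.698014)
= 1.3031

1.3031


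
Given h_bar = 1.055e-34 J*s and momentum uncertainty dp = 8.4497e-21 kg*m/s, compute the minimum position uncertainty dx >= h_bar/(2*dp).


dx = h_bar / (2 * dp)
= 1.055e-34 / (2 * 8.4497e-21)
= 1.055e-34 / 1.6899e-20
= 6.2428e-15 m

6.2428e-15


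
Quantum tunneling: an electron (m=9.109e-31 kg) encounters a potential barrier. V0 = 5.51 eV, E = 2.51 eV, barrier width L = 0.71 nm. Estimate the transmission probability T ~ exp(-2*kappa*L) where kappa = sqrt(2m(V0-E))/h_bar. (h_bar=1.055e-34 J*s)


V0 - E = 3.0 eV = 4.8060e-19 J
kappa = sqrt(2 * m * (V0-E)) / h_bar
= sqrt(2 * 9.109e-31 * 4.8060e-19) / 1.055e-34
= 8.8693e+09 /m
2*kappa*L = 2 * 8.8693e+09 * 0.71e-9
= 12.5944
T = exp(-12.5944) = 3.390889e-06

3.390889e-06


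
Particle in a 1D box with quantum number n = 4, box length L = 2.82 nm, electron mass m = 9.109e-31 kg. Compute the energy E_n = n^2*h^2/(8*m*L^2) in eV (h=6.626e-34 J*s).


E = n^2 * h^2 / (8 * m * L^2)
= 4^2 * (6.626e-34)^2 / (8 * 9.109e-31 * (2.82e-9)^2)
= 16 * 4.3904e-67 / (8 * 9.109e-31 * 7.9524e-18)
= 1.2122e-19 J
= 0.7567 eV

0.7567


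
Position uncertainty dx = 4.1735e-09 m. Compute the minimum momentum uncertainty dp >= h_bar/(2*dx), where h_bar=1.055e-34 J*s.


dp = h_bar / (2 * dx)
= 1.055e-34 / (2 * 4.1735e-09)
= 1.055e-34 / 8.3470e-09
= 1.2639e-26 kg*m/s

1.2639e-26


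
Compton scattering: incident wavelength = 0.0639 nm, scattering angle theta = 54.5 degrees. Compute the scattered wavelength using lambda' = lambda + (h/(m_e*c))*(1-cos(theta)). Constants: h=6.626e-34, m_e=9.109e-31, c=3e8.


Compton wavelength: h/(m_e*c) = 2.4247e-12 m
d_lambda = 2.4247e-12 * (1 - cos(54.5 deg))
= 2.4247e-12 * 0.419297
= 1.0167e-12 m = 0.001017 nm
lambda' = 0.0639 + 0.001017
= 0.064917 nm

0.064917


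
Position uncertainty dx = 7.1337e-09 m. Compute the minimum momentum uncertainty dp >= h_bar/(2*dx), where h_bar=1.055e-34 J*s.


dp = h_bar / (2 * dx)
= 1.055e-34 / (2 * 7.1337e-09)
= 1.055e-34 / 1.4267e-08
= 7.3945e-27 kg*m/s

7.3945e-27


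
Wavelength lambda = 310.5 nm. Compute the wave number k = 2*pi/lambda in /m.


k = 2 * pi / lambda
= 6.2832 / (310.5e-9)
= 6.2832 / 3.1050e-07
= 2.0236e+07 /m

2.0236e+07


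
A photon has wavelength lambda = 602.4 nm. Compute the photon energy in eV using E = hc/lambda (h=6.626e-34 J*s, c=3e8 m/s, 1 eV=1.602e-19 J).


E = hc / lambda
= (6.626e-34)(3e8) / (602.4e-9)
= 1.9878e-25 / 6.0240e-07
= 3.2998e-19 J
Converting to eV: 3.2998e-19 / 1.602e-19
= 2.0598 eV

2.0598


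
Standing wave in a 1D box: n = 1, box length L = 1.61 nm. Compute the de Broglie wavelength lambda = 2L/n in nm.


lambda = 2L / n
= 2 * 1.61 / 1
= 3.22 / 1
= 3.22 nm

3.22


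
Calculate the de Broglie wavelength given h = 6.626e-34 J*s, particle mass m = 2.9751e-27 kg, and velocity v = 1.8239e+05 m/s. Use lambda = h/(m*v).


lambda = h / (m * v)
= 6.626e-34 / (2.9751e-27 * 1.8239e+05)
= 6.626e-34 / 5.4263e-22
= 1.2211e-12 m

1.2211e-12


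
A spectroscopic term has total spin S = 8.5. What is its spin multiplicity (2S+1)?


Spin multiplicity = 2S + 1
= 2 * 8.5 + 1
= 17.0 + 1
= 18

18


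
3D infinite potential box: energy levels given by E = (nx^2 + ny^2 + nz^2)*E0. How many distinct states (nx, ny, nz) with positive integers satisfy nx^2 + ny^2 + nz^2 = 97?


Enumerate all (nx, ny, nz) with nx^2 + ny^2 + nz^2 = 97:
(5,6,6)
(6,5,6)
(6,6,5)
Total degeneracy = 3

3


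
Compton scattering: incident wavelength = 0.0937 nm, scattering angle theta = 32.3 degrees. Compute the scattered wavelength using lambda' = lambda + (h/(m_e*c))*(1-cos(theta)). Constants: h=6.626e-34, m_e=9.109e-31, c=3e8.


Compton wavelength: h/(m_e*c) = 2.4247e-12 m
d_lambda = 2.4247e-12 * (1 - cos(32.3 deg))
= 2.4247e-12 * 0.154738
= 3.7519e-13 m = 0.000375 nm
lambda' = 0.0937 + 0.000375
= 0.094075 nm

0.094075


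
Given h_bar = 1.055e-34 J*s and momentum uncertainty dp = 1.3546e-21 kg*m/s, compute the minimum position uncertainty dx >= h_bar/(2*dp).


dx = h_bar / (2 * dp)
= 1.055e-34 / (2 * 1.3546e-21)
= 1.055e-34 / 2.7092e-21
= 3.8941e-14 m

3.8941e-14


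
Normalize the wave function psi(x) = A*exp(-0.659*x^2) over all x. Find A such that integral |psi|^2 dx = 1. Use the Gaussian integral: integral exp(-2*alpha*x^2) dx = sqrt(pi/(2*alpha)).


integral |psi|^2 dx = A^2 * sqrt(pi/(2*alpha)) = 1
A^2 = sqrt(2*alpha/pi)
= sqrt(2 * 0.659 / pi)
= 0.647713
A = sqrt(0.647713)
= 0.8048

0.8048


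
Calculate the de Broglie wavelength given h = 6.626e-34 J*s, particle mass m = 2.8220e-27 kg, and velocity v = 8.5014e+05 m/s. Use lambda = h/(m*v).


lambda = h / (m * v)
= 6.626e-34 / (2.8220e-27 * 8.5014e+05)
= 6.626e-34 / 2.3991e-21
= 2.7619e-13 m

2.7619e-13


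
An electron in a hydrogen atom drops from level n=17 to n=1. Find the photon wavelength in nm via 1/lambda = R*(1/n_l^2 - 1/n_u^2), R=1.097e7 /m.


1/lambda = R * (1/n_l^2 - 1/n_u^2)
= 1.097e7 * (1/1^2 - 1/17^2)
= 1.097e7 * (1.0 - 0.00346)
= 1.097e7 * 0.99654
= 1.0932e+07 /m
lambda = 1 / 1.0932e+07 = 91.4742 nm

91.4742


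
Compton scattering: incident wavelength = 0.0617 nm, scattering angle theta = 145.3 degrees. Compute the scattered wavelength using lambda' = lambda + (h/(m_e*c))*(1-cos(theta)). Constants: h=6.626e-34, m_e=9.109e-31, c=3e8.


Compton wavelength: h/(m_e*c) = 2.4247e-12 m
d_lambda = 2.4247e-12 * (1 - cos(145.3 deg))
= 2.4247e-12 * 1.822144
= 4.4182e-12 m = 0.004418 nm
lambda' = 0.0617 + 0.004418
= 0.066118 nm

0.066118


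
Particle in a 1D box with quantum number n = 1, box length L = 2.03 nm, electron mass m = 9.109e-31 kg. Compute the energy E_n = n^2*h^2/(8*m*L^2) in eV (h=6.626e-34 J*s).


E = n^2 * h^2 / (8 * m * L^2)
= 1^2 * (6.626e-34)^2 / (8 * 9.109e-31 * (2.03e-9)^2)
= 1 * 4.3904e-67 / (8 * 9.109e-31 * 4.1209e-18)
= 1.4620e-20 J
= 0.0913 eV

0.0913


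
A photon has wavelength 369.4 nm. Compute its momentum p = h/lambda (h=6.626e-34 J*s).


p = h / lambda
= 6.626e-34 / (369.4e-9)
= 6.626e-34 / 3.6940e-07
= 1.7937e-27 kg*m/s

1.7937e-27


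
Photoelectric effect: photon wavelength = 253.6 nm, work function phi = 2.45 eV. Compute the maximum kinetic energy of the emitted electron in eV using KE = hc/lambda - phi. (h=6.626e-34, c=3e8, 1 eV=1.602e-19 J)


E_photon = hc / lambda
= (6.626e-34)(3e8) / (253.6e-9)
= 7.8383e-19 J
= 4.8928 eV
KE = E_photon - phi
= 4.8928 - 2.45
= 2.4428 eV

2.4428


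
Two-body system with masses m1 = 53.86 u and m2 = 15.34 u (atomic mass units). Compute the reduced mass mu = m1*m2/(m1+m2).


mu = m1 * m2 / (m1 + m2)
= 53.86 * 15.34 / (53.86 + 15.34)
= 826.2124 / 69.2
= 11.9395 u

11.9395


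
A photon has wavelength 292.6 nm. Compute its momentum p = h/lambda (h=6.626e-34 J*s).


p = h / lambda
= 6.626e-34 / (292.6e-9)
= 6.626e-34 / 2.9260e-07
= 2.2645e-27 kg*m/s

2.2645e-27


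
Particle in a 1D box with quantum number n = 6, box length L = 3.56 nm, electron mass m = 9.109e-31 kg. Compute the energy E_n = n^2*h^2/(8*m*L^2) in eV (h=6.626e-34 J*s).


E = n^2 * h^2 / (8 * m * L^2)
= 6^2 * (6.626e-34)^2 / (8 * 9.109e-31 * (3.56e-9)^2)
= 36 * 4.3904e-67 / (8 * 9.109e-31 * 1.2674e-17)
= 1.7114e-19 J
= 1.0683 eV

1.0683


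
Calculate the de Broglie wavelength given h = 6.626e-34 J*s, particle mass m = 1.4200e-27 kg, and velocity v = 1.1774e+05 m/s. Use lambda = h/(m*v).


lambda = h / (m * v)
= 6.626e-34 / (1.4200e-27 * 1.1774e+05)
= 6.626e-34 / 1.6719e-22
= 3.9631e-12 m

3.9631e-12


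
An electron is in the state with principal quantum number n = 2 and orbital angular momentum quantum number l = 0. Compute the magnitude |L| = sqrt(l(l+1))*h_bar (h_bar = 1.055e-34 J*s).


L = sqrt(l*(l+1)) * h_bar
= sqrt(0 * 1) * 1.055e-34
= sqrt(0) * 1.055e-34
= 0.0 * 1.055e-34
= 0.0000e+00 J*s

0.0000e+00


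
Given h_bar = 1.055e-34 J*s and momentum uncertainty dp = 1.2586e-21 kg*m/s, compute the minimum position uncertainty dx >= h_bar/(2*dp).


dx = h_bar / (2 * dp)
= 1.055e-34 / (2 * 1.2586e-21)
= 1.055e-34 / 2.5172e-21
= 4.1912e-14 m

4.1912e-14


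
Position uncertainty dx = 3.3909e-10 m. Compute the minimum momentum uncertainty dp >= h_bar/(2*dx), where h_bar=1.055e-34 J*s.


dp = h_bar / (2 * dx)
= 1.055e-34 / (2 * 3.3909e-10)
= 1.055e-34 / 6.7818e-10
= 1.5556e-25 kg*m/s

1.5556e-25


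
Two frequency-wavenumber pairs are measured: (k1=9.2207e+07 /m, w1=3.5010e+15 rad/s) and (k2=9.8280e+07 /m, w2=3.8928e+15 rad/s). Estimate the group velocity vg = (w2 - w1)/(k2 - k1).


vg = (w2 - w1) / (k2 - k1)
= (3.8928e+15 - 3.5010e+15) / (9.8280e+07 - 9.2207e+07)
= 3.9180e+14 / 6.0730e+06
= 6.4515e+07 m/s

6.4515e+07


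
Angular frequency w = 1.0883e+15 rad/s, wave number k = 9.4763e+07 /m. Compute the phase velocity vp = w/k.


vp = w / k
= 1.0883e+15 / 9.4763e+07
= 1.1484e+07 m/s

1.1484e+07


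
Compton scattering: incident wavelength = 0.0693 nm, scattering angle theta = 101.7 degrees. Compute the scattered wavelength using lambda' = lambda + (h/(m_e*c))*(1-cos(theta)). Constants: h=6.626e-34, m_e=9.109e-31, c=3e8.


Compton wavelength: h/(m_e*c) = 2.4247e-12 m
d_lambda = 2.4247e-12 * (1 - cos(101.7 deg))
= 2.4247e-12 * 1.202787
= 2.9164e-12 m = 0.002916 nm
lambda' = 0.0693 + 0.002916
= 0.072216 nm

0.072216


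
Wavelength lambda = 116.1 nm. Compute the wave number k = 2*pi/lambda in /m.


k = 2 * pi / lambda
= 6.2832 / (116.1e-9)
= 6.2832 / 1.1610e-07
= 5.4119e+07 /m

5.4119e+07


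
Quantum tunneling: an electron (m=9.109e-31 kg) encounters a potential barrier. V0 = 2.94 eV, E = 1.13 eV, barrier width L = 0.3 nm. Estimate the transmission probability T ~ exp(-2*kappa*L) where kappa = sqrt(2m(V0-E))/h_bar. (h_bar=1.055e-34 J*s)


V0 - E = 1.81 eV = 2.8996e-19 J
kappa = sqrt(2 * m * (V0-E)) / h_bar
= sqrt(2 * 9.109e-31 * 2.8996e-19) / 1.055e-34
= 6.8892e+09 /m
2*kappa*L = 2 * 6.8892e+09 * 0.3e-9
= 4.1335
T = exp(-4.1335) = 1.602642e-02

1.602642e-02


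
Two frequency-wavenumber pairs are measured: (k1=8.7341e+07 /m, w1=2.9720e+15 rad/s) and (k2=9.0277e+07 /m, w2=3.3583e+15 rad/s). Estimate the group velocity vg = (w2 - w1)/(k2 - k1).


vg = (w2 - w1) / (k2 - k1)
= (3.3583e+15 - 2.9720e+15) / (9.0277e+07 - 8.7341e+07)
= 3.8630e+14 / 2.9360e+06
= 1.3157e+08 m/s

1.3157e+08


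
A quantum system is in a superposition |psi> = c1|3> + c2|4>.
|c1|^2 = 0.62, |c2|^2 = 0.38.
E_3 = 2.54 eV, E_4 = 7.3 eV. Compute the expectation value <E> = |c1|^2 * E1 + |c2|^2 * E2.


<E> = |c1|^2 * E1 + |c2|^2 * E2
= 0.62 * 2.54 + 0.38 * 7.3
= 1.5748 + 2.774
= 4.3488 eV

4.3488


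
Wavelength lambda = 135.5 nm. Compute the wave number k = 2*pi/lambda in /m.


k = 2 * pi / lambda
= 6.2832 / (135.5e-9)
= 6.2832 / 1.3550e-07
= 4.6370e+07 /m

4.6370e+07


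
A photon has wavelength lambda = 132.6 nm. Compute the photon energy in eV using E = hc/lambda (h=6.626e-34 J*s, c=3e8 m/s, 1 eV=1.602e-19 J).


E = hc / lambda
= (6.626e-34)(3e8) / (132.6e-9)
= 1.9878e-25 / 1.3260e-07
= 1.4991e-18 J
Converting to eV: 1.4991e-18 / 1.602e-19
= 9.3576 eV

9.3576


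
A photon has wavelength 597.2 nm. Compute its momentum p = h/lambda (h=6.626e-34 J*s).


p = h / lambda
= 6.626e-34 / (597.2e-9)
= 6.626e-34 / 5.9720e-07
= 1.1095e-27 kg*m/s

1.1095e-27


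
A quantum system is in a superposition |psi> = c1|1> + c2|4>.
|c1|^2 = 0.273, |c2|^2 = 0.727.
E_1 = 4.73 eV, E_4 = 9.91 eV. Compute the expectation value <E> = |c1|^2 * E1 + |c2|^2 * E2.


<E> = |c1|^2 * E1 + |c2|^2 * E2
= 0.273 * 4.73 + 0.727 * 9.91
= 1.2913 + 7.2046
= 8.4959 eV

8.4959


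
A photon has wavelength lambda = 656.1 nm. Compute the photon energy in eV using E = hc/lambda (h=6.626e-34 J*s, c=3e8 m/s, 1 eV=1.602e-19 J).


E = hc / lambda
= (6.626e-34)(3e8) / (656.1e-9)
= 1.9878e-25 / 6.5610e-07
= 3.0297e-19 J
Converting to eV: 3.0297e-19 / 1.602e-19
= 1.8912 eV

1.8912


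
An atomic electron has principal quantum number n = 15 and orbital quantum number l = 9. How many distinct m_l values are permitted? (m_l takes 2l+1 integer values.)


m_l ranges from -l to +l in integer steps
So m_l goes from -9 to +9
Count = 2l + 1 = 2*9 + 1
= 19

19


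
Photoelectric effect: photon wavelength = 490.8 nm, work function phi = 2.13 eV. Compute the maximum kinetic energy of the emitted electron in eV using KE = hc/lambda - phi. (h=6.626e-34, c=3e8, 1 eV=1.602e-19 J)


E_photon = hc / lambda
= (6.626e-34)(3e8) / (490.8e-9)
= 4.0501e-19 J
= 2.5282 eV
KE = E_photon - phi
= 2.5282 - 2.13
= 0.3982 eV

0.3982


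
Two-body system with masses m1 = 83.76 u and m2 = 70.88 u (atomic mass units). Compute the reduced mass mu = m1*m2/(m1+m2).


mu = m1 * m2 / (m1 + m2)
= 83.76 * 70.88 / (83.76 + 70.88)
= 5936.9088 / 154.64
= 38.3918 u

38.3918


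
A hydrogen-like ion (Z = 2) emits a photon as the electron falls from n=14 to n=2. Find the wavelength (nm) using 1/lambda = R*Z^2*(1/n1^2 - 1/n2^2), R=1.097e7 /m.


1/lambda = R * Z^2 * (1/n1^2 - 1/n2^2)
= 1.097e7 * 2^2 * (1/2^2 - 1/14^2)
= 1.097e7 * 4 * (0.25 - 0.005102)
= 1.0746e+07 /m
lambda = 1 / 1.0746e+07
= 93.0568 nm

93.0568


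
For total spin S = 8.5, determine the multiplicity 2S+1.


Spin multiplicity = 2S + 1
= 2 * 8.5 + 1
= 17.0 + 1
= 18

18


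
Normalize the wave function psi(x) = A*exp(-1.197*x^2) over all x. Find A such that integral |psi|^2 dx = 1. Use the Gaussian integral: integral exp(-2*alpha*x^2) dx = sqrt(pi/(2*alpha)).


integral |psi|^2 dx = A^2 * sqrt(pi/(2*alpha)) = 1
A^2 = sqrt(2*alpha/pi)
= sqrt(2 * 1.197 / pi)
= 0.872946
A = sqrt(0.872946)
= 0.9343

0.9343


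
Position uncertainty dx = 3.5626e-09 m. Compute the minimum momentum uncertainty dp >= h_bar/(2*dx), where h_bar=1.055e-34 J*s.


dp = h_bar / (2 * dx)
= 1.055e-34 / (2 * 3.5626e-09)
= 1.055e-34 / 7.1252e-09
= 1.4807e-26 kg*m/s

1.4807e-26


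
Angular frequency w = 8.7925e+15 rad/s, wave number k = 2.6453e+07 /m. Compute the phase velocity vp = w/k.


vp = w / k
= 8.7925e+15 / 2.6453e+07
= 3.3238e+08 m/s

3.3238e+08


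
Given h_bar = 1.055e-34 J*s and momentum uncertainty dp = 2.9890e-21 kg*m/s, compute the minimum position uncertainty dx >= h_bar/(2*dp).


dx = h_bar / (2 * dp)
= 1.055e-34 / (2 * 2.9890e-21)
= 1.055e-34 / 5.9780e-21
= 1.7648e-14 m

1.7648e-14


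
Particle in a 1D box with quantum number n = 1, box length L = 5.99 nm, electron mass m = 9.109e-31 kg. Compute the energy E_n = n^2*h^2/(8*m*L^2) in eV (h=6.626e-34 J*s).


E = n^2 * h^2 / (8 * m * L^2)
= 1^2 * (6.626e-34)^2 / (8 * 9.109e-31 * (5.99e-9)^2)
= 1 * 4.3904e-67 / (8 * 9.109e-31 * 3.5880e-17)
= 1.6791e-21 J
= 0.0105 eV

0.0105


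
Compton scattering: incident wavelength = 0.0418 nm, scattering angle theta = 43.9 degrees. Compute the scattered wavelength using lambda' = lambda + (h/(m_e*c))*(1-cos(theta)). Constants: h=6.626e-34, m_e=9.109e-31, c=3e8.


Compton wavelength: h/(m_e*c) = 2.4247e-12 m
d_lambda = 2.4247e-12 * (1 - cos(43.9 deg))
= 2.4247e-12 * 0.279449
= 6.7758e-13 m = 0.000678 nm
lambda' = 0.0418 + 0.000678
= 0.042478 nm

0.042478


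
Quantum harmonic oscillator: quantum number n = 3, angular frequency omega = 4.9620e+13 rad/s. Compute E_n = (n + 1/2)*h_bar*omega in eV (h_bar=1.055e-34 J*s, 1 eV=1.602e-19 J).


E = (n + 1/2) * h_bar * omega
= (3 + 0.5) * 1.055e-34 * 4.9620e+13
= 3.5 * 5.2349e-21
= 1.8322e-20 J
= 0.1144 eV

0.1144


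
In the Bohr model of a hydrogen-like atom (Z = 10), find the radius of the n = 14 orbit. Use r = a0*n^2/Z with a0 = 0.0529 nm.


r = a0 * n^2 / Z
= 0.0529 * 14^2 / 10
= 0.0529 * 196 / 10
= 1.0368 nm

1.0368


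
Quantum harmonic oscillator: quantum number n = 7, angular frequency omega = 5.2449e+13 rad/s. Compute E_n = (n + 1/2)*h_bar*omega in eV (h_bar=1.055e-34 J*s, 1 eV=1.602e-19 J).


E = (n + 1/2) * h_bar * omega
= (7 + 0.5) * 1.055e-34 * 5.2449e+13
= 7.5 * 5.5334e-21
= 4.1500e-20 J
= 0.2591 eV

0.2591


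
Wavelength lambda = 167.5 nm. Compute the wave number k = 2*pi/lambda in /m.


k = 2 * pi / lambda
= 6.2832 / (167.5e-9)
= 6.2832 / 1.6750e-07
= 3.7512e+07 /m

3.7512e+07


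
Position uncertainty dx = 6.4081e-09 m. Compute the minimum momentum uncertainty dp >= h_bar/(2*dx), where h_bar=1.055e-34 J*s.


dp = h_bar / (2 * dx)
= 1.055e-34 / (2 * 6.4081e-09)
= 1.055e-34 / 1.2816e-08
= 8.2318e-27 kg*m/s

8.2318e-27


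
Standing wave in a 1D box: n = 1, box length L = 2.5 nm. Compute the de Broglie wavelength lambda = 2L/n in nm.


lambda = 2L / n
= 2 * 2.5 / 1
= 5.0 / 1
= 5.0 nm

5.0


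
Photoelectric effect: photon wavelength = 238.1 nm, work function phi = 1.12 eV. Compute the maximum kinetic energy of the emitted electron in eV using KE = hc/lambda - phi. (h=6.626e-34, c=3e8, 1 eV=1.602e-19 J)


E_photon = hc / lambda
= (6.626e-34)(3e8) / (238.1e-9)
= 8.3486e-19 J
= 5.2114 eV
KE = E_photon - phi
= 5.2114 - 1.12
= 4.0914 eV

4.0914


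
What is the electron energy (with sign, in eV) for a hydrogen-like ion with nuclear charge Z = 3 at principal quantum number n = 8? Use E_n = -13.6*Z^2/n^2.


E_n = -13.6 * Z^2 / n^2
= -13.6 * 3^2 / 8^2
= -13.6 * 9 / 64
= -1.9125 eV

-1.9125


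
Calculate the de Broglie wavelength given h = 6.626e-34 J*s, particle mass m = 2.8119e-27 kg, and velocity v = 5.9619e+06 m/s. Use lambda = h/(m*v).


lambda = h / (m * v)
= 6.626e-34 / (2.8119e-27 * 5.9619e+06)
= 6.626e-34 / 1.6764e-20
= 3.9525e-14 m

3.9525e-14


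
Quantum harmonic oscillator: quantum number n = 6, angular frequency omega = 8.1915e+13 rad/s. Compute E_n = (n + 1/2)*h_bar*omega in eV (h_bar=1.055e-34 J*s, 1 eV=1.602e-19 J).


E = (n + 1/2) * h_bar * omega
= (6 + 0.5) * 1.055e-34 * 8.1915e+13
= 6.5 * 8.6420e-21
= 5.6173e-20 J
= 0.3506 eV

0.3506


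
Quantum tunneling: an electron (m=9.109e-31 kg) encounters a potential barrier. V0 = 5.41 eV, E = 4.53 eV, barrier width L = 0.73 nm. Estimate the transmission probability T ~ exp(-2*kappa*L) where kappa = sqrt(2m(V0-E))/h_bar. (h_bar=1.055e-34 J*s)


V0 - E = 0.88 eV = 1.4098e-19 J
kappa = sqrt(2 * m * (V0-E)) / h_bar
= sqrt(2 * 9.109e-31 * 1.4098e-19) / 1.055e-34
= 4.8036e+09 /m
2*kappa*L = 2 * 4.8036e+09 * 0.73e-9
= 7.0133
T = exp(-7.0133) = 8.998209e-04

8.998209e-04


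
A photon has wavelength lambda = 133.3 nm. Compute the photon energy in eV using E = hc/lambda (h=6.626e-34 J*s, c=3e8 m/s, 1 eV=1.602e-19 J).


E = hc / lambda
= (6.626e-34)(3e8) / (133.3e-9)
= 1.9878e-25 / 1.3330e-07
= 1.4912e-18 J
Converting to eV: 1.4912e-18 / 1.602e-19
= 9.3085 eV

9.3085


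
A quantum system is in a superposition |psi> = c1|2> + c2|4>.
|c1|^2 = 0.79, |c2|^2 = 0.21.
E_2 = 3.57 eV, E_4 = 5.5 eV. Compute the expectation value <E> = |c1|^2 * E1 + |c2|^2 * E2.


<E> = |c1|^2 * E1 + |c2|^2 * E2
= 0.79 * 3.57 + 0.21 * 5.5
= 2.8203 + 1.155
= 3.9753 eV

3.9753


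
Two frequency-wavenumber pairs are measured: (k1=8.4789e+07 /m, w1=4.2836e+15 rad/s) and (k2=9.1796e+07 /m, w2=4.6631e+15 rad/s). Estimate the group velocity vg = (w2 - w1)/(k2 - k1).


vg = (w2 - w1) / (k2 - k1)
= (4.6631e+15 - 4.2836e+15) / (9.1796e+07 - 8.4789e+07)
= 3.7950e+14 / 7.0070e+06
= 5.4160e+07 m/s

5.4160e+07


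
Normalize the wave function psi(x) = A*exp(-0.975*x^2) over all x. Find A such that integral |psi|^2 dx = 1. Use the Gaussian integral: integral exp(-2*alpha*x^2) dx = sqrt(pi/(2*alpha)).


integral |psi|^2 dx = A^2 * sqrt(pi/(2*alpha)) = 1
A^2 = sqrt(2*alpha/pi)
= sqrt(2 * 0.975 / pi)
= 0.787848
A = sqrt(0.787848)
= 0.8876

0.8876


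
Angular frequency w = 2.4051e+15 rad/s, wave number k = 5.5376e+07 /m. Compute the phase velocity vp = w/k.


vp = w / k
= 2.4051e+15 / 5.5376e+07
= 4.3432e+07 m/s

4.3432e+07


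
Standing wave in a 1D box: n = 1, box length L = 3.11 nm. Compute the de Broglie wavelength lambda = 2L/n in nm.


lambda = 2L / n
= 2 * 3.11 / 1
= 6.22 / 1
= 6.22 nm

6.22


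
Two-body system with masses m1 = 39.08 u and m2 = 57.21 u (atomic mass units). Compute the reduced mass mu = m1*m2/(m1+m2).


mu = m1 * m2 / (m1 + m2)
= 39.08 * 57.21 / (39.08 + 57.21)
= 2235.7668 / 96.29
= 23.2191 u

23.2191


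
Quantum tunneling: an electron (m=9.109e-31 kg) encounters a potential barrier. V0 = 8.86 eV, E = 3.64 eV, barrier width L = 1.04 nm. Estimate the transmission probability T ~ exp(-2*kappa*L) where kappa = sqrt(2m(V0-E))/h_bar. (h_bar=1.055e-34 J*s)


V0 - E = 5.22 eV = 8.3624e-19 J
kappa = sqrt(2 * m * (V0-E)) / h_bar
= sqrt(2 * 9.109e-31 * 8.3624e-19) / 1.055e-34
= 1.1699e+10 /m
2*kappa*L = 2 * 1.1699e+10 * 1.04e-9
= 24.3348
T = exp(-24.3348) = 2.701045e-11

2.701045e-11


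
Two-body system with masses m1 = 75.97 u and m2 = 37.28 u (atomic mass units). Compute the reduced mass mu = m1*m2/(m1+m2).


mu = m1 * m2 / (m1 + m2)
= 75.97 * 37.28 / (75.97 + 37.28)
= 2832.1616 / 113.25
= 25.008 u

25.008


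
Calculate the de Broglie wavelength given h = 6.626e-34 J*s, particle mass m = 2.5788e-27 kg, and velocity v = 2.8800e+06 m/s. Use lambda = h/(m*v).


lambda = h / (m * v)
= 6.626e-34 / (2.5788e-27 * 2.8800e+06)
= 6.626e-34 / 7.4269e-21
= 8.9216e-14 m

8.9216e-14


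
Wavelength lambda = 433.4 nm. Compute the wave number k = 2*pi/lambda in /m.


k = 2 * pi / lambda
= 6.2832 / (433.4e-9)
= 6.2832 / 4.3340e-07
= 1.4497e+07 /m

1.4497e+07


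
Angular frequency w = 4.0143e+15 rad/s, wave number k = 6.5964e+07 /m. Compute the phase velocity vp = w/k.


vp = w / k
= 4.0143e+15 / 6.5964e+07
= 6.0856e+07 m/s

6.0856e+07


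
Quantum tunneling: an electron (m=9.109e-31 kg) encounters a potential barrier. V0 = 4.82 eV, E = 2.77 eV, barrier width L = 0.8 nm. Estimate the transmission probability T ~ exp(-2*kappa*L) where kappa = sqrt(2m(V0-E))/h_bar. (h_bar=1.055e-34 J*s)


V0 - E = 2.05 eV = 3.2841e-19 J
kappa = sqrt(2 * m * (V0-E)) / h_bar
= sqrt(2 * 9.109e-31 * 3.2841e-19) / 1.055e-34
= 7.3317e+09 /m
2*kappa*L = 2 * 7.3317e+09 * 0.8e-9
= 11.7308
T = exp(-11.7308) = 8.042605e-06

8.042605e-06


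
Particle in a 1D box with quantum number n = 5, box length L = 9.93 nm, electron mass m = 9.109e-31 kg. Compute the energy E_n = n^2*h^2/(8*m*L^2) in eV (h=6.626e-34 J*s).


E = n^2 * h^2 / (8 * m * L^2)
= 5^2 * (6.626e-34)^2 / (8 * 9.109e-31 * (9.93e-9)^2)
= 25 * 4.3904e-67 / (8 * 9.109e-31 * 9.8605e-17)
= 1.5275e-20 J
= 0.0954 eV

0.0954


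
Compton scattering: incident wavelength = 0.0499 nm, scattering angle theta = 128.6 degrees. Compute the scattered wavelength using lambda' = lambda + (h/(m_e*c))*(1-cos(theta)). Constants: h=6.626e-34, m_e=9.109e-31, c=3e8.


Compton wavelength: h/(m_e*c) = 2.4247e-12 m
d_lambda = 2.4247e-12 * (1 - cos(128.6 deg))
= 2.4247e-12 * 1.62388
= 3.9374e-12 m = 0.003937 nm
lambda' = 0.0499 + 0.003937
= 0.053837 nm

0.053837


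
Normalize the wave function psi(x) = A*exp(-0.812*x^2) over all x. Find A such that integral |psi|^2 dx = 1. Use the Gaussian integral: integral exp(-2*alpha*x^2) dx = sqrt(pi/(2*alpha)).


integral |psi|^2 dx = A^2 * sqrt(pi/(2*alpha)) = 1
A^2 = sqrt(2*alpha/pi)
= sqrt(2 * 0.812 / pi)
= 0.718982
A = sqrt(0.718982)
= 0.8479

0.8479


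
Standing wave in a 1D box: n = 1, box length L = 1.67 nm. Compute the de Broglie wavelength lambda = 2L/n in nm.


lambda = 2L / n
= 2 * 1.67 / 1
= 3.34 / 1
= 3.34 nm

3.34


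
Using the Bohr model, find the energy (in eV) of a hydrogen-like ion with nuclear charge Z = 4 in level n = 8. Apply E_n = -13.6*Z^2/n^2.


E_n = -13.6 * Z^2 / n^2
= -13.6 * 4^2 / 8^2
= -13.6 * 16 / 64
= -3.4 eV

-3.4


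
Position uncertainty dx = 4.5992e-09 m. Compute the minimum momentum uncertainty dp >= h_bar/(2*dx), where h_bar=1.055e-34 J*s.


dp = h_bar / (2 * dx)
= 1.055e-34 / (2 * 4.5992e-09)
= 1.055e-34 / 9.1984e-09
= 1.1469e-26 kg*m/s

1.1469e-26


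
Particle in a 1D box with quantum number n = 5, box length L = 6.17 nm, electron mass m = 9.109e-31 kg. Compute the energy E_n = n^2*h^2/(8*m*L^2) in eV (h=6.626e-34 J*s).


E = n^2 * h^2 / (8 * m * L^2)
= 5^2 * (6.626e-34)^2 / (8 * 9.109e-31 * (6.17e-9)^2)
= 25 * 4.3904e-67 / (8 * 9.109e-31 * 3.8069e-17)
= 3.9565e-20 J
= 0.247 eV

0.247


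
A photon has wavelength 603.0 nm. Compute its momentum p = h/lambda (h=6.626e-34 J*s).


p = h / lambda
= 6.626e-34 / (603.0e-9)
= 6.626e-34 / 6.0300e-07
= 1.0988e-27 kg*m/s

1.0988e-27


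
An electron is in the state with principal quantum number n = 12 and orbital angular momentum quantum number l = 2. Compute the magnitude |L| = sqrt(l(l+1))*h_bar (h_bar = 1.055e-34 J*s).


L = sqrt(l*(l+1)) * h_bar
= sqrt(2 * 3) * 1.055e-34
= sqrt(6) * 1.055e-34
= 2.4495 * 1.055e-34
= 2.5842e-34 J*s

2.5842e-34


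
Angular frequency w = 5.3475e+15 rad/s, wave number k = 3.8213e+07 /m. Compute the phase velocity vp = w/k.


vp = w / k
= 5.3475e+15 / 3.8213e+07
= 1.3994e+08 m/s

1.3994e+08


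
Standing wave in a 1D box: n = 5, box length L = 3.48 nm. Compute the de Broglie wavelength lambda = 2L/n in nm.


lambda = 2L / n
= 2 * 3.48 / 5
= 6.96 / 5
= 1.392 nm

1.392


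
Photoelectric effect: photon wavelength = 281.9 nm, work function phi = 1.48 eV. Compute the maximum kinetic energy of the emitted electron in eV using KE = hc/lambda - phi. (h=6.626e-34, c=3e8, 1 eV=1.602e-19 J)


E_photon = hc / lambda
= (6.626e-34)(3e8) / (281.9e-9)
= 7.0514e-19 J
= 4.4016 eV
KE = E_photon - phi
= 4.4016 - 1.48
= 2.9216 eV

2.9216


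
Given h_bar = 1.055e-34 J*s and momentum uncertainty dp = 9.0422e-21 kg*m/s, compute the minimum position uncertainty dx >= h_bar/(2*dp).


dx = h_bar / (2 * dp)
= 1.055e-34 / (2 * 9.0422e-21)
= 1.055e-34 / 1.8084e-20
= 5.8338e-15 m

5.8338e-15


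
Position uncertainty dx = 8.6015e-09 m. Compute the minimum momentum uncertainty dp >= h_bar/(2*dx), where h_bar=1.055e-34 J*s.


dp = h_bar / (2 * dx)
= 1.055e-34 / (2 * 8.6015e-09)
= 1.055e-34 / 1.7203e-08
= 6.1327e-27 kg*m/s

6.1327e-27


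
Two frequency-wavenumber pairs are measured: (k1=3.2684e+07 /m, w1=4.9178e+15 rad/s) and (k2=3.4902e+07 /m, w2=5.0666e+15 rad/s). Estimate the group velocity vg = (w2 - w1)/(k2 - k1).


vg = (w2 - w1) / (k2 - k1)
= (5.0666e+15 - 4.9178e+15) / (3.4902e+07 - 3.2684e+07)
= 1.4880e+14 / 2.2180e+06
= 6.7087e+07 m/s

6.7087e+07


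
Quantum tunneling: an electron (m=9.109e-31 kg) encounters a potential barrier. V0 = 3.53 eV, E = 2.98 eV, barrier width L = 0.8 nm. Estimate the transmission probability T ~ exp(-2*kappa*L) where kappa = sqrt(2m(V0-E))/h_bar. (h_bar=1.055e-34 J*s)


V0 - E = 0.55 eV = 8.8110e-20 J
kappa = sqrt(2 * m * (V0-E)) / h_bar
= sqrt(2 * 9.109e-31 * 8.8110e-20) / 1.055e-34
= 3.7976e+09 /m
2*kappa*L = 2 * 3.7976e+09 * 0.8e-9
= 6.0762
T = exp(-6.0762) = 2.296939e-03

2.296939e-03


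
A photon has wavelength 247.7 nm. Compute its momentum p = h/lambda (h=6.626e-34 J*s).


p = h / lambda
= 6.626e-34 / (247.7e-9)
= 6.626e-34 / 2.4770e-07
= 2.6750e-27 kg*m/s

2.6750e-27


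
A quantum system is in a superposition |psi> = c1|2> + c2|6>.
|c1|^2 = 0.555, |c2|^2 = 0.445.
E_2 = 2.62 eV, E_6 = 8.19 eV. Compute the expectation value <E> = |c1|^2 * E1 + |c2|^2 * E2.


<E> = |c1|^2 * E1 + |c2|^2 * E2
= 0.555 * 2.62 + 0.445 * 8.19
= 1.4541 + 3.6445
= 5.0987 eV

5.0987


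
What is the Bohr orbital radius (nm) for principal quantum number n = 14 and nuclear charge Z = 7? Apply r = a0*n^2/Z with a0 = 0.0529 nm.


r = a0 * n^2 / Z
= 0.0529 * 14^2 / 7
= 0.0529 * 196 / 7
= 1.4812 nm

1.4812


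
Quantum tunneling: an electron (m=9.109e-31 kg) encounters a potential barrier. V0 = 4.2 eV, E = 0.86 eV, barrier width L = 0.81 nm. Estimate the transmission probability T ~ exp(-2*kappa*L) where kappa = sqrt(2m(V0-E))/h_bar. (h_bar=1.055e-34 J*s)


V0 - E = 3.34 eV = 5.3507e-19 J
kappa = sqrt(2 * m * (V0-E)) / h_bar
= sqrt(2 * 9.109e-31 * 5.3507e-19) / 1.055e-34
= 9.3584e+09 /m
2*kappa*L = 2 * 9.3584e+09 * 0.81e-9
= 15.1606
T = exp(-15.1606) = 2.605073e-07

2.605073e-07


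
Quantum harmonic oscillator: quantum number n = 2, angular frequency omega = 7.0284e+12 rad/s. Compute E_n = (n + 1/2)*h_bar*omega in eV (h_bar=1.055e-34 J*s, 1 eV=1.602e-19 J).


E = (n + 1/2) * h_bar * omega
= (2 + 0.5) * 1.055e-34 * 7.0284e+12
= 2.5 * 7.4150e-22
= 1.8537e-21 J
= 0.0116 eV

0.0116


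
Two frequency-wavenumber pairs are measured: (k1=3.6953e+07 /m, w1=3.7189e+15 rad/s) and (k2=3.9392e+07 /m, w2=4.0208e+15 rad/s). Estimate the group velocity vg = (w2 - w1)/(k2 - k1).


vg = (w2 - w1) / (k2 - k1)
= (4.0208e+15 - 3.7189e+15) / (3.9392e+07 - 3.6953e+07)
= 3.0190e+14 / 2.4390e+06
= 1.2378e+08 m/s

1.2378e+08


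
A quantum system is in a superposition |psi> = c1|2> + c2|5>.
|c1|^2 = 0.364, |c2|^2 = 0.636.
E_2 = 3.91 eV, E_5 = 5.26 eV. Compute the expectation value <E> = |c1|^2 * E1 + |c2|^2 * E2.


<E> = |c1|^2 * E1 + |c2|^2 * E2
= 0.364 * 3.91 + 0.636 * 5.26
= 1.4232 + 3.3454
= 4.7686 eV

4.7686


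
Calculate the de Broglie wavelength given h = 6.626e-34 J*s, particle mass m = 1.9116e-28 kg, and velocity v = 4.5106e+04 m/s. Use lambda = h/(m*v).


lambda = h / (m * v)
= 6.626e-34 / (1.9116e-28 * 4.5106e+04)
= 6.626e-34 / 8.6225e-24
= 7.6846e-11 m

7.6846e-11


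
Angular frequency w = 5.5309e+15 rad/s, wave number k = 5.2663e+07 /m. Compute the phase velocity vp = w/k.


vp = w / k
= 5.5309e+15 / 5.2663e+07
= 1.0502e+08 m/s

1.0502e+08


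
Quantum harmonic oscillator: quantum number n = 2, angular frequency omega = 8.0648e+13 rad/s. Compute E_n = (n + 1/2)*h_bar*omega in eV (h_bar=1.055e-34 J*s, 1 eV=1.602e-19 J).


E = (n + 1/2) * h_bar * omega
= (2 + 0.5) * 1.055e-34 * 8.0648e+13
= 2.5 * 8.5084e-21
= 2.1271e-20 J
= 0.1328 eV

0.1328


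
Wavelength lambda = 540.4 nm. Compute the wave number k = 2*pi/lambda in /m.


k = 2 * pi / lambda
= 6.2832 / (540.4e-9)
= 6.2832 / 5.4040e-07
= 1.1627e+07 /m

1.1627e+07


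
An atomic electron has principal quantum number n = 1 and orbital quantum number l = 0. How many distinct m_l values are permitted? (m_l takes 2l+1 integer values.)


m_l ranges from -l to +l in integer steps
So m_l goes from -0 to +0
Count = 2l + 1 = 2*0 + 1
= 1

1


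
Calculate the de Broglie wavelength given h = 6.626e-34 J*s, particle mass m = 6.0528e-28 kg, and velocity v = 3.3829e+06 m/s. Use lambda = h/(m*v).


lambda = h / (m * v)
= 6.626e-34 / (6.0528e-28 * 3.3829e+06)
= 6.626e-34 / 2.0476e-21
= 3.2360e-13 m

3.2360e-13


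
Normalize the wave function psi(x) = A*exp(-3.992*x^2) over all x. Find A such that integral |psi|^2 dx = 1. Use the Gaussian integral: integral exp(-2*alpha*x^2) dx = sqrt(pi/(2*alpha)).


integral |psi|^2 dx = A^2 * sqrt(pi/(2*alpha)) = 1
A^2 = sqrt(2*alpha/pi)
= sqrt(2 * 3.992 / pi)
= 1.594173
A = sqrt(1.594173)
= 1.2626

1.2626
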